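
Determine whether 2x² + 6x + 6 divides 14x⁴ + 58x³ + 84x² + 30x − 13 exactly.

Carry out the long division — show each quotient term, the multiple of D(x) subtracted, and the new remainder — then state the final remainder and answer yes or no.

Step 1: lead(14x⁴ + 58x³ + 84x² + 30x − 13) ÷ lead(D) = 14x⁴ ÷ 2x² = 7x². Subtract (7x²)·D = 14x⁴ + 42x³ + 42x². Remainder: 16x³ + 42x² + 30x − 13.
Step 2: lead(16x³ + 42x² + 30x − 13) ÷ lead(D) = 16x³ ÷ 2x² = 8x. Subtract (8x)·D = 16x³ + 48x² + 48x. Remainder: −6x² − 18x − 13.
Step 3: lead(−6x² − 18x − 13) ÷ lead(D) = −6x² ÷ 2x² = −3. Subtract (−3)·D = −6x² − 18x − 18. Remainder: 5.

R(x) = 5, so D(x) is not a factor of P(x). no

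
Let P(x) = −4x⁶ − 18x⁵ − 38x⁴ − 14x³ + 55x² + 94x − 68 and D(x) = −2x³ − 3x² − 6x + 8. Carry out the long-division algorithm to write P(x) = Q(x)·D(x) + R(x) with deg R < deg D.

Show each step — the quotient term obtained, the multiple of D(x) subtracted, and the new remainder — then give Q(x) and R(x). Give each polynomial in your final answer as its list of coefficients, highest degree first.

Step 1: lead(−4x⁶ − 18x⁵ − 38x⁴ − 14x³ + 55x² + 94x − 68) ÷ lead(D) = −4x⁶ ÷ −2x³ = 2x³. Subtract (2x³)·D = −4x⁶ − 6x⁵ − 12x⁴ + 16x³. Remainder: −12x⁵ − 26x⁴ − 30x³ + 55x² + 94x − 68.
Step 2: lead(−12x⁵ − 26x⁴ − 30x³ + 55x² + 94x − 68) ÷ lead(D) = −12x⁵ ÷ −2x³ = 6x². Subtract (6x²)·D = −12x⁵ − 18x⁴ − 36x³ + 48x². Remainder: −8x⁴ + 6x³ + 7x² + 94x − 68.
Step 3: lead(−8x⁴ + 6x³ + 7x² + 94x − 68) ÷ lead(D) = −8x⁴ ÷ −2x³ = 4x. Subtract (4x)·D = −8x⁴ − 12x³ − 24x² + 32x. Remainder: 18x³ + 31x² + 62x − 68.
Step 4: lead(18x³ + 31x² + 62x − 68) ÷ lead(D) = 18x³ ÷ −2x³ = −9. Subtract (−9)·D = 18x³ + 27x² + 54x − 72. Remainder: 4x² + 8x + 4.

Q = [2, 6, 4, -9]; R = [4, 8, 4]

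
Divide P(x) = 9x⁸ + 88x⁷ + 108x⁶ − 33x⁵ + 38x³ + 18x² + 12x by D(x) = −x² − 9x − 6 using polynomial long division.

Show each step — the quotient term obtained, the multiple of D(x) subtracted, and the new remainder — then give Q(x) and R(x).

Q(x) = −9x⁶ − 7x⁵ + 9x⁴ − 6x³ − 2x; R(x) = 0

Step 1: lead(9x⁸ + 88x⁷ + 108x⁶ − 33x⁵ + 38x³ + 18x² + 12x) ÷ lead(D) = 9x⁸ ÷ −x² = −9x⁶. Subtract (−9x⁶)·D = 9x⁸ + 81x⁷ + 54x⁶. Remainder: 7x⁷ + 54x⁶ − 33x⁵ + 38x³ + 18x² + 12x.
Step 2: lead(7x⁷ + 54x⁶ − 33x⁵ + 38x³ + 18x² + 12x) ÷ lead(D) = 7x⁷ ÷ −x² = −7x⁵. Subtract (−7x⁵)·D = 7x⁷ + 63x⁶ + 42x⁵. Remainder: −9x⁶ − 75x⁵ + 38x³ + 18x² + 12x.
Step 3: lead(−9x⁶ − 75x⁵ + 38x³ + 18x² + 12x) ÷ lead(D) = −9x⁶ ÷ −x² = 9x⁴. Subtract (9x⁴)·D = −9x⁶ − 81x⁵ − 54x⁴. Remainder: 6x⁵ + 54x⁴ + 38x³ + 18x² + 12x.
Step 4: lead(6x⁵ + 54x⁴ + 38x³ + 18x² + 12x) ÷ lead(D) = 6x⁵ ÷ −x² = −6x³. Subtract (−6x³)·D = 6x⁵ + 54x⁴ + 36x³. Remainder: 2x³ + 18x² + 12x.
Step 5: lead(2x³ + 18x² + 12x) ÷ lead(D) = 2x³ ÷ −x² = −2x. Subtract (−2x)·D = 2x³ + 18x² + 12x. Remainder: 0.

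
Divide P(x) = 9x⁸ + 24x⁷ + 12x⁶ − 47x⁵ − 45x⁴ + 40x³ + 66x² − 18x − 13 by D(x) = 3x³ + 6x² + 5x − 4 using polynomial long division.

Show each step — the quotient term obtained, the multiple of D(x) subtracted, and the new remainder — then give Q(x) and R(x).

Step 1: lead(9x⁸ + 24x⁷ + 12x⁶ − 47x⁵ − 45x⁴ + 40x³ + 66x² − 18x − 13) ÷ lead(D) = 9x⁸ ÷ 3x³ = 3x⁵. Subtract (3x⁵)·D = 9x⁸ + 18x⁷ + 15x⁶ − 12x⁵. Remainder: 6x⁷ − 3x⁶ − 35x⁵ − 45x⁴ + 40x³ + 66x² − 18x − 13.
Step 2: lead(6x⁷ − 3x⁶ − 35x⁵ − 45x⁴ + 40x³ + 66x² − 18x − 13) ÷ lead(D) = 6x⁷ ÷ 3x³ = 2x⁴. Subtract (2x⁴)·D = 6x⁷ + 12x⁶ + 10x⁵ − 8x⁴. Remainder: −15x⁶ − 45x⁵ − 37x⁴ + 40x³ + 66x² − 18x − 13.
Step 3: lead(−15x⁶ − 45x⁵ − 37x⁴ + 40x³ + 66x² − 18x − 13) ÷ lead(D) = −15x⁶ ÷ 3x³ = −5x³. Subtract (−5x³)·D = −15x⁶ − 30x⁵ − 25x⁴ + 20x³. Remainder: −15x⁵ − 12x⁴ + 20x³ + 66x² − 18x − 13.
Step 4: lead(−15x⁵ − 12x⁴ + 20x³ + 66x² − 18x − 13) ÷ lead(D) = −15x⁵ ÷ 3x³ = −5x². Subtract (−5x²)·D = −15x⁵ − 30x⁴ − 25x³ + 20x². Remainder: 18x⁴ + 45x³ + 46x² − 18x − 13.
Step 5: lead(18x⁴ + 45x³ + 46x² − 18x − 13) ÷ lead(D) = 18x⁴ ÷ 3x³ = 6x. Subtract (6x)·D = 18x⁴ + 36x³ + 30x² − 24x. Remainder: 9x³ + 16x² + 6x − 13.
Step 6: lead(9x³ + 16x² + 6x − 13) ÷ lead(D) = 9x³ ÷ 3x³ = 3. Subtract (3)·D = 9x³ + 18x² + 15x − 12. Remainder: −2x² − 9x − 1.

Q(x) = 3x⁵ + 2x⁴ − 5x³ − 5x² + 6x + 3; R(x) = −2x² − 9x − 1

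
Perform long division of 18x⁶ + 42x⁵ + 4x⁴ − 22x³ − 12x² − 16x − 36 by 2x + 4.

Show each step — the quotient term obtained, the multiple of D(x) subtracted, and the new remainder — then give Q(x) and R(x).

Step 1: lead(18x⁶ + 42x⁵ + 4x⁴ − 22x³ − 12x² − 16x − 36) ÷ lead(D) = 18x⁶ ÷ 2x = 9x⁵. Subtract (9x⁵)·D = 18x⁶ + 36x⁵. Remainder: 6x⁵ + 4x⁴ − 22x³ − 12x² − 16x − 36.
Step 2: lead(6x⁵ + 4x⁴ − 22x³ − 12x² − 16x − 36) ÷ lead(D) = 6x⁵ ÷ 2x = 3x⁴. Subtract (3x⁴)·D = 6x⁵ + 12x⁴. Remainder: −8x⁴ − 22x³ − 12x² − 16x − 36.
Step 3: lead(−8x⁴ − 22x³ − 12x² − 16x − 36) ÷ lead(D) = −8x⁴ ÷ 2x = −4x³. Subtract (−4x³)·D = −8x⁴ − 16x³. Remainder: −6x³ − 12x² − 16x − 36.
Step 4: lead(−6x³ − 12x² − 16x − 36) ÷ lead(D) = −6x³ ÷ 2x = −3x². Subtract (−3x²)·D = −6x³ − 12x². Remainder: −16x − 36.
Step 5: lead(−16x − 36) ÷ lead(D) = −16x ÷ 2x = −8. Subtract (−8)·D = −16x − 32. Remainder: −4.

Q(x) = 9x⁵ + 3x⁴ − 4x³ − 3x² − 8; R(x) = −4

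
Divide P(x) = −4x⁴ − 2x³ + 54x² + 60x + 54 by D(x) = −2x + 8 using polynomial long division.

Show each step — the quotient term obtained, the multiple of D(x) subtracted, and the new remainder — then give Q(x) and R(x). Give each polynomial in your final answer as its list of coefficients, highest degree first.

Q = [2, 9, 9, 6]; R = [6]

Step 1: lead(−4x⁴ − 2x³ + 54x² + 60x + 54) ÷ lead(D) = −4x⁴ ÷ −2x = 2x³. Subtract (2x³)·D = −4x⁴ + 16x³. Remainder: −18x³ + 54x² + 60x + 54.
Step 2: lead(−18x³ + 54x² + 60x + 54) ÷ lead(D) = −18x³ ÷ −2x = 9x². Subtract (9x²)·D = −18x³ + 72x². Remainder: −18x² + 60x + 54.
Step 3: lead(−18x² + 60x + 54) ÷ lead(D) = −18x² ÷ −2x = 9x. Subtract (9x)·D = −18x² + 72x. Remainder: −12x + 54.
Step 4: lead(−12x + 54) ÷ lead(D) = −12x ÷ −2x = 6. Subtract (6)·D = −12x + 48. Remainder: 6.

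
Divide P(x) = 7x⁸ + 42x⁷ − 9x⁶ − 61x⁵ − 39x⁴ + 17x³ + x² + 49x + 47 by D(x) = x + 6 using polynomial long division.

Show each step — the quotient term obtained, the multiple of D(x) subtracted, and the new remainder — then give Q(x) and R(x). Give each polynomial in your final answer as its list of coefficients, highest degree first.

Step 1: lead(7x⁸ + 42x⁷ − 9x⁶ − 61x⁵ − 39x⁴ + 17x³ + x² + 49x + 47) ÷ lead(D) = 7x⁸ ÷ x = 7x⁷. Subtract (7x⁷)·D = 7x⁸ + 42x⁷. Remainder: −9x⁶ − 61x⁵ − 39x⁴ + 17x³ + x² + 49x + 47.
Step 2: lead(−9x⁶ − 61x⁵ − 39x⁴ + 17x³ + x² + 49x + 47) ÷ lead(D) = −9x⁶ ÷ x = −9x⁵. Subtract (−9x⁵)·D = −9x⁶ − 54x⁵. Remainder: −7x⁵ − 39x⁴ + 17x³ + x² + 49x + 47.
Step 3: lead(−7x⁵ − 39x⁴ + 17x³ + x² + 49x + 47) ÷ lead(D) = −7x⁵ ÷ x = −7x⁴. Subtract (−7x⁴)·D = −7x⁵ − 42x⁴. Remainder: 3x⁴ + 17x³ + x² + 49x + 47.
Step 4: lead(3x⁴ + 17x³ + x² + 49x + 47) ÷ lead(D) = 3x⁴ ÷ x = 3x³. Subtract (3x³)·D = 3x⁴ + 18x³. Remainder: −x³ + x² + 49x + 47.
Step 5: lead(−x³ + x² + 49x + 47) ÷ lead(D) = −x³ ÷ x = −x². Subtract (−x²)·D = −x³ − 6x². Remainder: 7x² + 49x + 47.
Step 6: lead(7x² + 49x + 47) ÷ lead(D) = 7x² ÷ x = 7x. Subtract (7x)·D = 7x² + 42x. Remainder: 7x + 47.
Step 7: lead(7x + 47) ÷ lead(D) = 7x ÷ x = 7. Subtract (7)·D = 7x + 42. Remainder: 5.

Q = [7, 0, -9, -7, 3, -1, 7, 7]; R = [5]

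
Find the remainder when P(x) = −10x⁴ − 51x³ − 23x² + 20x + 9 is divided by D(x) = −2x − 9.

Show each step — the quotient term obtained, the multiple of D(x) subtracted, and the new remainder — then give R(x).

Step 1: lead(−10x⁴ − 51x³ − 23x² + 20x + 9) ÷ lead(D) = −10x⁴ ÷ −2x = 5x³. Subtract (5x³)·D = −10x⁴ − 45x³. Remainder: −6x³ − 23x² + 20x + 9.
Step 2: lead(−6x³ − 23x² + 20x + 9) ÷ lead(D) = −6x³ ÷ −2x = 3x². Subtract (3x²)·D = −6x³ − 27x². Remainder: 4x² + 20x + 9.
Step 3: lead(4x² + 20x + 9) ÷ lead(D) = 4x² ÷ −2x = −2x. Subtract (−2x)·D = 4x² + 18x. Remainder: 2x + 9.
Step 4: lead(2x + 9) ÷ lead(D) = 2x ÷ −2x = −1. Subtract (−1)·D = 2x + 9. Remainder: 0.

R(x) = 0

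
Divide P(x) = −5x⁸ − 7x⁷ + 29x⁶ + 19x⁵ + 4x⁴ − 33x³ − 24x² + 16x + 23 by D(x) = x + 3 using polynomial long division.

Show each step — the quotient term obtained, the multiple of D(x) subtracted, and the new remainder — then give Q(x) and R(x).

Q(x) = −5x⁷ + 8x⁶ + 5x⁵ + 4x⁴ − 8x³ − 9x² + 3x + 7; R(x) = 2

Step 1: lead(−5x⁸ − 7x⁷ + 29x⁶ + 19x⁵ + 4x⁴ − 33x³ − 24x² + 16x + 23) ÷ lead(D) = −5x⁸ ÷ x = −5x⁷. Subtract (−5x⁷)·D = −5x⁸ − 15x⁷. Remainder: 8x⁷ + 29x⁶ + 19x⁵ + 4x⁴ − 33x³ − 24x² + 16x + 23.
Step 2: lead(8x⁷ + 29x⁶ + 19x⁵ + 4x⁴ − 33x³ − 24x² + 16x + 23) ÷ lead(D) = 8x⁷ ÷ x = 8x⁶. Subtract (8x⁶)·D = 8x⁷ + 24x⁶. Remainder: 5x⁶ + 19x⁵ + 4x⁴ − 33x³ − 24x² + 16x + 23.
Step 3: lead(5x⁶ + 19x⁵ + 4x⁴ − 33x³ − 24x² + 16x + 23) ÷ lead(D) = 5x⁶ ÷ x = 5x⁵. Subtract (5x⁵)·D = 5x⁶ + 15x⁵. Remainder: 4x⁵ + 4x⁴ − 33x³ − 24x² + 16x + 23.
Step 4: lead(4x⁵ + 4x⁴ − 33x³ − 24x² + 16x + 23) ÷ lead(D) = 4x⁵ ÷ x = 4x⁴. Subtract (4x⁴)·D = 4x⁵ + 12x⁴. Remainder: −8x⁴ − 33x³ − 24x² + 16x + 23.
Step 5: lead(−8x⁴ − 33x³ − 24x² + 16x + 23) ÷ lead(D) = −8x⁴ ÷ x = −8x³. Subtract (−8x³)·D = −8x⁴ − 24x³. Remainder: −9x³ − 24x² + 16x + 23.
Step 6: lead(−9x³ − 24x² + 16x + 23) ÷ lead(D) = −9x³ ÷ x = −9x². Subtract (−9x²)·D = −9x³ − 27x². Remainder: 3x² + 16x + 23.
Step 7: lead(3x² + 16x + 23) ÷ lead(D) = 3x² ÷ x = 3x. Subtract (3x)·D = 3x² + 9x. Remainder: 7x + 23.
Step 8: lead(7x + 23) ÷ lead(D) = 7x ÷ x = 7. Subtract (7)·D = 7x + 21. Remainder: 2.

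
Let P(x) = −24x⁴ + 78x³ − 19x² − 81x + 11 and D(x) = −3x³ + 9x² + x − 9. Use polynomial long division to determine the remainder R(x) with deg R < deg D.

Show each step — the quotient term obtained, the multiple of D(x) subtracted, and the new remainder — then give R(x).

R(x) = −9x² − 7x − 7

Step 1: lead(−24x⁴ + 78x³ − 19x² − 81x + 11) ÷ lead(D) = −24x⁴ ÷ −3x³ = 8x. Subtract (8x)·D = −24x⁴ + 72x³ + 8x² − 72x. Remainder: 6x³ − 27x² − 9x + 11.
Step 2: lead(6x³ − 27x² − 9x + 11) ÷ lead(D) = 6x³ ÷ −3x³ = −2. Subtract (−2)·D = 6x³ − 18x² − 2x + 18. Remainder: −9x² − 7x − 7.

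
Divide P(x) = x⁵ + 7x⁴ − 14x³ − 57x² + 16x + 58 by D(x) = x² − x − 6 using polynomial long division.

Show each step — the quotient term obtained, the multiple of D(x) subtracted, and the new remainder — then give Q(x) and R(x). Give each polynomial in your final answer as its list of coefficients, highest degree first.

Q = [1, 8, 0, -9]; R = [7, 4]

Step 1: lead(x⁵ + 7x⁴ − 14x³ − 57x² + 16x + 58) ÷ lead(D) = x⁵ ÷ x² = x³. Subtract (x³)·D = x⁵ − x⁴ − 6x³. Remainder: 8x⁴ − 8x³ − 57x² + 16x + 58.
Step 2: lead(8x⁴ − 8x³ − 57x² + 16x + 58) ÷ lead(D) = 8x⁴ ÷ x² = 8x². Subtract (8x²)·D = 8x⁴ − 8x³ − 48x². Remainder: −9x² + 16x + 58.
Step 3: lead(−9x² + 16x + 58) ÷ lead(D) = −9x² ÷ x² = −9. Subtract (−9)·D = −9x² + 9x + 54. Remainder: 7x + 4.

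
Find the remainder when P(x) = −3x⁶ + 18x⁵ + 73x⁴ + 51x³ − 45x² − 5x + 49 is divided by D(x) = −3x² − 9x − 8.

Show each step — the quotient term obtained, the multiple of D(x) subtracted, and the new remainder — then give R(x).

R(x) = −3x + 1

Step 1: lead(−3x⁶ + 18x⁵ + 73x⁴ + 51x³ − 45x² − 5x + 49) ÷ lead(D) = −3x⁶ ÷ −3x² = x⁴. Subtract (x⁴)·D = −3x⁶ − 9x⁵ − 8x⁴. Remainder: 27x⁵ + 81x⁴ + 51x³ − 45x² − 5x + 49.
Step 2: lead(27x⁵ + 81x⁴ + 51x³ − 45x² − 5x + 49) ÷ lead(D) = 27x⁵ ÷ −3x² = −9x³. Subtract (−9x³)·D = 27x⁵ + 81x⁴ + 72x³. Remainder: −21x³ − 45x² − 5x + 49.
Step 3: lead(−21x³ − 45x² − 5x + 49) ÷ lead(D) = −21x³ ÷ −3x² = 7x. Subtract (7x)·D = −21x³ − 63x² − 56x. Remainder: 18x² + 51x + 49.
Step 4: lead(18x² + 51x + 49) ÷ lead(D) = 18x² ÷ −3x² = −6. Subtract (−6)·D = 18x² + 54x + 48. Remainder: −3x + 1.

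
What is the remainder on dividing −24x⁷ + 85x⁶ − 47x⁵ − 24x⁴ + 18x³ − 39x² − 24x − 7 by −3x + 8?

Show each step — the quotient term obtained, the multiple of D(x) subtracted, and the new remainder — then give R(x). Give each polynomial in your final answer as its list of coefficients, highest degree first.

Step 1: lead(−24x⁷ + 85x⁶ − 47x⁵ − 24x⁴ + 18x³ − 39x² − 24x − 7) ÷ lead(D) = −24x⁷ ÷ −3x = 8x⁶. Subtract (8x⁶)·D = −24x⁷ + 64x⁶. Remainder: 21x⁶ − 47x⁵ − 24x⁴ + 18x³ − 39x² − 24x − 7.
Step 2: lead(21x⁶ − 47x⁵ − 24x⁴ + 18x³ − 39x² − 24x − 7) ÷ lead(D) = 21x⁶ ÷ −3x = −7x⁵. Subtract (−7x⁵)·D = 21x⁶ − 56x⁵. Remainder: 9x⁵ − 24x⁴ + 18x³ − 39x² − 24x − 7.
Step 3: lead(9x⁵ − 24x⁴ + 18x³ − 39x² − 24x − 7) ÷ lead(D) = 9x⁵ ÷ −3x = −3x⁴. Subtract (−3x⁴)·D = 9x⁵ − 24x⁴. Remainder: 18x³ − 39x² − 24x − 7.
Step 4: lead(18x³ − 39x² − 24x − 7) ÷ lead(D) = 18x³ ÷ −3x = −6x². Subtract (−6x²)·D = 18x³ − 48x². Remainder: 9x² − 24x − 7.
Step 5: lead(9x² − 24x − 7) ÷ lead(D) = 9x² ÷ −3x = −3x. Subtract (−3x)·D = 9x² − 24x. Remainder: −7.

R = [-7]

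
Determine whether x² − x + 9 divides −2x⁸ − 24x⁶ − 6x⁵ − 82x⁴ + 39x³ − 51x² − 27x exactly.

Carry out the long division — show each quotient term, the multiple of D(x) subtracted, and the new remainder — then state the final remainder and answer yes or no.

Step 1: lead(−2x⁸ − 24x⁶ − 6x⁵ − 82x⁴ + 39x³ − 51x² − 27x) ÷ lead(D) = −2x⁸ ÷ x² = −2x⁶. Subtract (−2x⁶)·D = −2x⁸ + 2x⁷ − 18x⁶. Remainder: −2x⁷ − 6x⁶ − 6x⁵ − 82x⁴ + 39x³ − 51x² − 27x.
Step 2: lead(−2x⁷ − 6x⁶ − 6x⁵ − 82x⁴ + 39x³ − 51x² − 27x) ÷ lead(D) = −2x⁷ ÷ x² = −2x⁵. Subtract (−2x⁵)·D = −2x⁷ + 2x⁶ − 18x⁵. Remainder: −8x⁶ + 12x⁵ − 82x⁴ + 39x³ − 51x² − 27x.
Step 3: lead(−8x⁶ + 12x⁵ − 82x⁴ + 39x³ − 51x² − 27x) ÷ lead(D) = −8x⁶ ÷ x² = −8x⁴. Subtract (−8x⁴)·D = −8x⁶ + 8x⁵ − 72x⁴. Remainder: 4x⁵ − 10x⁴ + 39x³ − 51x² − 27x.
Step 4: lead(4x⁵ − 10x⁴ + 39x³ − 51x² − 27x) ÷ lead(D) = 4x⁵ ÷ x² = 4x³. Subtract (4x³)·D = 4x⁵ − 4x⁴ + 36x³. Remainder: −6x⁴ + 3x³ − 51x² − 27x.
Step 5: lead(−6x⁴ + 3x³ − 51x² − 27x) ÷ lead(D) = −6x⁴ ÷ x² = −6x². Subtract (−6x²)·D = −6x⁴ + 6x³ − 54x². Remainder: −3x³ + 3x² − 27x.
Step 6: lead(−3x³ + 3x² − 27x) ÷ lead(D) = −3x³ ÷ x² = −3x. Subtract (−3x)·D = −3x³ + 3x² − 27x. Remainder: 0.

R(x) = 0, so D(x) is a factor of P(x). yes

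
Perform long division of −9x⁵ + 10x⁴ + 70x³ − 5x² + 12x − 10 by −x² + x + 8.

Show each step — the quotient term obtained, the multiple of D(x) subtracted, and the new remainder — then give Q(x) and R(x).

Q(x) = 9x³ − x² + x − 2; R(x) = 6x + 6

Step 1: lead(−9x⁵ + 10x⁴ + 70x³ − 5x² + 12x − 10) ÷ lead(D) = −9x⁵ ÷ −x² = 9x³. Subtract (9x³)·D = −9x⁵ + 9x⁴ + 72x³. Remainder: x⁴ − 2x³ − 5x² + 12x − 10.
Step 2: lead(x⁴ − 2x³ − 5x² + 12x − 10) ÷ lead(D) = x⁴ ÷ −x² = −x². Subtract (−x²)·D = x⁴ − x³ − 8x². Remainder: −x³ + 3x² + 12x − 10.
Step 3: lead(−x³ + 3x² + 12x − 10) ÷ lead(D) = −x³ ÷ −x² = x. Subtract (x)·D = −x³ + x² + 8x. Remainder: 2x² + 4x − 10.
Step 4: lead(2x² + 4x − 10) ÷ lead(D) = 2x² ÷ −x² = −2. Subtract (−2)·D = 2x² − 2x − 16. Remainder: 6x + 6.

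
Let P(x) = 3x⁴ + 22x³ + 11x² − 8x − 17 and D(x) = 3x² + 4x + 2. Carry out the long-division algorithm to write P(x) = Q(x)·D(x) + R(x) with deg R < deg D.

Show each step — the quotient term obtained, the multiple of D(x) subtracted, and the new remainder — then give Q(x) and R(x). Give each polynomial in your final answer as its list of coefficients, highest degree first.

Q = [1, 6, -5]; R = [-7]

Step 1: lead(3x⁴ + 22x³ + 11x² − 8x − 17) ÷ lead(D) = 3x⁴ ÷ 3x² = x². Subtract (x²)·D = 3x⁴ + 4x³ + 2x². Remainder: 18x³ + 9x² − 8x − 17.
Step 2: lead(18x³ + 9x² − 8x − 17) ÷ lead(D) = 18x³ ÷ 3x² = 6x. Subtract (6x)·D = 18x³ + 24x² + 12x. Remainder: −15x² − 20x − 17.
Step 3: lead(−15x² − 20x − 17) ÷ lead(D) = −15x² ÷ 3x² = −5. Subtract (−5)·D = −15x² − 20x − 10. Remainder: −7.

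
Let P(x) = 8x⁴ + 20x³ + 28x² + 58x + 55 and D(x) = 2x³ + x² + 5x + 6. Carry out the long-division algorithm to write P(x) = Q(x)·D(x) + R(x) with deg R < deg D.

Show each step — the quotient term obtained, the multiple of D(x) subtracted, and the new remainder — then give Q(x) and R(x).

Q(x) = 4x + 8; R(x) = −6x + 7

Step 1: lead(8x⁴ + 20x³ + 28x² + 58x + 55) ÷ lead(D) = 8x⁴ ÷ 2x³ = 4x. Subtract (4x)·D = 8x⁴ + 4x³ + 20x² + 24x. Remainder: 16x³ + 8x² + 34x + 55.
Step 2: lead(16x³ + 8x² + 34x + 55) ÷ lead(D) = 16x³ ÷ 2x³ = 8. Subtract (8)·D = 16x³ + 8x² + 40x + 48. Remainder: −6x + 7.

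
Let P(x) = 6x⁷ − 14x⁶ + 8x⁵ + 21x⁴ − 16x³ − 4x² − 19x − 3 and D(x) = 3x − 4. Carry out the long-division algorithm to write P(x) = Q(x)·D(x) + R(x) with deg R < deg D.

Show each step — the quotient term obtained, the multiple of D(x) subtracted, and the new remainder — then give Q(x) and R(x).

Step 1: lead(6x⁷ − 14x⁶ + 8x⁵ + 21x⁴ − 16x³ − 4x² − 19x − 3) ÷ lead(D) = 6x⁷ ÷ 3x = 2x⁶. Subtract (2x⁶)·D = 6x⁷ − 8x⁶. Remainder: −6x⁶ + 8x⁵ + 21x⁴ − 16x³ − 4x² − 19x − 3.
Step 2: lead(−6x⁶ + 8x⁵ + 21x⁴ − 16x³ − 4x² − 19x − 3) ÷ lead(D) = −6x⁶ ÷ 3x = −2x⁵. Subtract (−2x⁵)·D = −6x⁶ + 8x⁵. Remainder: 21x⁴ − 16x³ − 4x² − 19x − 3.
Step 3: lead(21x⁴ − 16x³ − 4x² − 19x − 3) ÷ lead(D) = 21x⁴ ÷ 3x = 7x³. Subtract (7x³)·D = 21x⁴ − 28x³. Remainder: 12x³ − 4x² − 19x − 3.
Step 4: lead(12x³ − 4x² − 19x − 3) ÷ lead(D) = 12x³ ÷ 3x = 4x². Subtract (4x²)·D = 12x³ − 16x². Remainder: 12x² − 19x − 3.
Step 5: lead(12x² − 19x − 3) ÷ lead(D) = 12x² ÷ 3x = 4x. Subtract (4x)·D = 12x² − 16x. Remainder: −3x − 3.
Step 6: lead(−3x − 3) ÷ lead(D) = −3x ÷ 3x = −1. Subtract (−1)·D = −3x + 4. Remainder: −7.

Q(x) = 2x⁶ − 2x⁵ + 7x³ + 4x² + 4x − 1; R(x) = −7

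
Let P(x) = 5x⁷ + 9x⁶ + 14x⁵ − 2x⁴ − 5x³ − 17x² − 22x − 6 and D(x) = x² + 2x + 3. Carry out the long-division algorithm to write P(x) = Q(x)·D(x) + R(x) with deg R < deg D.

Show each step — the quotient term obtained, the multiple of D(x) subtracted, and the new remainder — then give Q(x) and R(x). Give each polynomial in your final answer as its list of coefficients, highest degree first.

Step 1: lead(5x⁷ + 9x⁶ + 14x⁵ − 2x⁴ − 5x³ − 17x² − 22x − 6) ÷ lead(D) = 5x⁷ ÷ x² = 5x⁵. Subtract (5x⁵)·D = 5x⁷ + 10x⁶ + 15x⁵. Remainder: −x⁶ − x⁵ − 2x⁴ − 5x³ − 17x² − 22x − 6.
Step 2: lead(−x⁶ − x⁵ − 2x⁴ − 5x³ − 17x² − 22x − 6) ÷ lead(D) = −x⁶ ÷ x² = −x⁴. Subtract (−x⁴)·D = −x⁶ − 2x⁵ − 3x⁴. Remainder: x⁵ + x⁴ − 5x³ − 17x² − 22x − 6.
Step 3: lead(x⁵ + x⁴ − 5x³ − 17x² − 22x − 6) ÷ lead(D) = x⁵ ÷ x² = x³. Subtract (x³)·D = x⁵ + 2x⁴ + 3x³. Remainder: −x⁴ − 8x³ − 17x² − 22x − 6.
Step 4: lead(−x⁴ − 8x³ − 17x² − 22x − 6) ÷ lead(D) = −x⁴ ÷ x² = −x². Subtract (−x²)·D = −x⁴ − 2x³ − 3x². Remainder: −6x³ − 14x² − 22x − 6.
Step 5: lead(−6x³ − 14x² − 22x − 6) ÷ lead(D) = −6x³ ÷ x² = −6x. Subtract (−6x)·D = −6x³ − 12x² − 18x. Remainder: −2x² − 4x − 6.
Step 6: lead(−2x² − 4x − 6) ÷ lead(D) = −2x² ÷ x² = −2. Subtract (−2)·D = −2x² − 4x − 6. Remainder: 0.

Q = [5, -1, 1, -1, -6, -2]; R = [0]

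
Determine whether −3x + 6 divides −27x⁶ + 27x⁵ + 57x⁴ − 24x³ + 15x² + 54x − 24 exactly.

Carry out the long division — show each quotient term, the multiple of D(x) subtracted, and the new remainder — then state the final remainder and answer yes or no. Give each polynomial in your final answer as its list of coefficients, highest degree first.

Step 1: lead(−27x⁶ + 27x⁵ + 57x⁴ − 24x³ + 15x² + 54x − 24) ÷ lead(D) = −27x⁶ ÷ −3x = 9x⁵. Subtract (9x⁵)·D = −27x⁶ + 54x⁵. Remainder: −27x⁵ + 57x⁴ − 24x³ + 15x² + 54x − 24.
Step 2: lead(−27x⁵ + 57x⁴ − 24x³ + 15x² + 54x − 24) ÷ lead(D) = −27x⁵ ÷ −3x = 9x⁴. Subtract (9x⁴)·D = −27x⁵ + 54x⁴. Remainder: 3x⁴ − 24x³ + 15x² + 54x − 24.
Step 3: lead(3x⁴ − 24x³ + 15x² + 54x − 24) ÷ lead(D) = 3x⁴ ÷ −3x = −x³. Subtract (−x³)·D = 3x⁴ − 6x³. Remainder: −18x³ + 15x² + 54x − 24.
Step 4: lead(−18x³ + 15x² + 54x − 24) ÷ lead(D) = −18x³ ÷ −3x = 6x². Subtract (6x²)·D = −18x³ + 36x². Remainder: −21x² + 54x − 24.
Step 5: lead(−21x² + 54x − 24) ÷ lead(D) = −21x² ÷ −3x = 7x. Subtract (7x)·D = −21x² + 42x. Remainder: 12x − 24.
Step 6: lead(12x − 24) ÷ lead(D) = 12x ÷ −3x = −4. Subtract (−4)·D = 12x − 24. Remainder: 0.

R = [0], so D(x) is a factor of P(x). yes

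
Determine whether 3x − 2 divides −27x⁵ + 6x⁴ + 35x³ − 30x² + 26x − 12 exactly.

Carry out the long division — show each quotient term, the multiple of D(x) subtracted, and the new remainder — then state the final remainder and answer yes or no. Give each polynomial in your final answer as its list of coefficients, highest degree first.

Step 1: lead(−27x⁵ + 6x⁴ + 35x³ − 30x² + 26x − 12) ÷ lead(D) = −27x⁵ ÷ 3x = −9x⁴. Subtract (−9x⁴)·D = −27x⁵ + 18x⁴. Remainder: −12x⁴ + 35x³ − 30x² + 26x − 12.
Step 2: lead(−12x⁴ + 35x³ − 30x² + 26x − 12) ÷ lead(D) = −12x⁴ ÷ 3x = −4x³. Subtract (−4x³)·D = −12x⁴ + 8x³. Remainder: 27x³ − 30x² + 26x − 12.
Step 3: lead(27x³ − 30x² + 26x − 12) ÷ lead(D) = 27x³ ÷ 3x = 9x². Subtract (9x²)·D = 27x³ − 18x². Remainder: −12x² + 26x − 12.
Step 4: lead(−12x² + 26x − 12) ÷ lead(D) = −12x² ÷ 3x = −4x. Subtract (−4x)·D = −12x² + 8x. Remainder: 18x − 12.
Step 5: lead(18x − 12) ÷ lead(D) = 18x ÷ 3x = 6. Subtract (6)·D = 18x − 12. Remainder: 0.

R = [0], so D(x) is a factor of P(x). yes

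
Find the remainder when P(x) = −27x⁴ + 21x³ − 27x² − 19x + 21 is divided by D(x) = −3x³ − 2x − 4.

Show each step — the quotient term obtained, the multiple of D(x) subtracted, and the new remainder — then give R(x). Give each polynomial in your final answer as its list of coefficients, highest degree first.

Step 1: lead(−27x⁴ + 21x³ − 27x² − 19x + 21) ÷ lead(D) = −27x⁴ ÷ −3x³ = 9x. Subtract (9x)·D = −27x⁴ − 18x² − 36x. Remainder: 21x³ − 9x² + 17x + 21.
Step 2: lead(21x³ − 9x² + 17x + 21) ÷ lead(D) = 21x³ ÷ −3x³ = −7. Subtract (−7)·D = 21x³ + 14x + 28. Remainder: −9x² + 3x − 7.

R = [-9, 3, -7]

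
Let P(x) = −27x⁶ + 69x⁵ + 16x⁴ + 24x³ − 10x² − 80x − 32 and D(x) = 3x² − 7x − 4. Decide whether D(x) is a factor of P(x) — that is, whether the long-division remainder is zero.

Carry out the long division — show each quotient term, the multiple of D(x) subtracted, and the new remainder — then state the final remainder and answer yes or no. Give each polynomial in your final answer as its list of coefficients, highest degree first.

Step 1: lead(−27x⁶ + 69x⁵ + 16x⁴ + 24x³ − 10x² − 80x − 32) ÷ lead(D) = −27x⁶ ÷ 3x² = −9x⁴. Subtract (−9x⁴)·D = −27x⁶ + 63x⁵ + 36x⁴. Remainder: 6x⁵ − 20x⁴ + 24x³ − 10x² − 80x − 32.
Step 2: lead(6x⁵ − 20x⁴ + 24x³ − 10x² − 80x − 32) ÷ lead(D) = 6x⁵ ÷ 3x² = 2x³. Subtract (2x³)·D = 6x⁵ − 14x⁴ − 8x³. Remainder: −6x⁴ + 32x³ − 10x² − 80x − 32.
Step 3: lead(−6x⁴ + 32x³ − 10x² − 80x − 32) ÷ lead(D) = −6x⁴ ÷ 3x² = −2x². Subtract (−2x²)·D = −6x⁴ + 14x³ + 8x². Remainder: 18x³ − 18x² − 80x − 32.
Step 4: lead(18x³ − 18x² − 80x − 32) ÷ lead(D) = 18x³ ÷ 3x² = 6x. Subtract (6x)·D = 18x³ − 42x² − 24x. Remainder: 24x² − 56x − 32.
Step 5: lead(24x² − 56x − 32) ÷ lead(D) = 24x² ÷ 3x² = 8. Subtract (8)·D = 24x² − 56x − 32. Remainder: 0.

R = [0], so D(x) is a factor of P(x). yes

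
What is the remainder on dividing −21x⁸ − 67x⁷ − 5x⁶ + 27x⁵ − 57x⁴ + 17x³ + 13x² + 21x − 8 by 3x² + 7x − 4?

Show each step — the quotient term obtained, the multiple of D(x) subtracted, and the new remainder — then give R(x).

Step 1: lead(−21x⁸ − 67x⁷ − 5x⁶ + 27x⁵ − 57x⁴ + 17x³ + 13x² + 21x − 8) ÷ lead(D) = −21x⁸ ÷ 3x² = −7x⁶. Subtract (−7x⁶)·D = −21x⁸ − 49x⁷ + 28x⁶. Remainder: −18x⁷ − 33x⁶ + 27x⁵ − 57x⁴ + 17x³ + 13x² + 21x − 8.
Step 2: lead(−18x⁷ − 33x⁶ + 27x⁵ − 57x⁴ + 17x³ + 13x² + 21x − 8) ÷ lead(D) = −18x⁷ ÷ 3x² = −6x⁵. Subtract (−6x⁵)·D = −18x⁷ − 42x⁶ + 24x⁵. Remainder: 9x⁶ + 3x⁵ − 57x⁴ + 17x³ + 13x² + 21x − 8.
Step 3: lead(9x⁶ + 3x⁵ − 57x⁴ + 17x³ + 13x² + 21x − 8) ÷ lead(D) = 9x⁶ ÷ 3x² = 3x⁴. Subtract (3x⁴)·D = 9x⁶ + 21x⁵ − 12x⁴. Remainder: −18x⁵ − 45x⁴ + 17x³ + 13x² + 21x − 8.
Step 4: lead(−18x⁵ − 45x⁴ + 17x³ + 13x² + 21x − 8) ÷ lead(D) = −18x⁵ ÷ 3x² = −6x³. Subtract (−6x³)·D = −18x⁵ − 42x⁴ + 24x³. Remainder: −3x⁴ − 7x³ + 13x² + 21x − 8.
Step 5: lead(−3x⁴ − 7x³ + 13x² + 21x − 8) ÷ lead(D) = −3x⁴ ÷ 3x² = −x². Subtract (−x²)·D = −3x⁴ − 7x³ + 4x². Remainder: 9x² + 21x − 8.
Step 6: lead(9x² + 21x − 8) ÷ lead(D) = 9x² ÷ 3x² = 3. Subtract (3)·D = 9x² + 21x − 12. Remainder: 4.

R(x) = 4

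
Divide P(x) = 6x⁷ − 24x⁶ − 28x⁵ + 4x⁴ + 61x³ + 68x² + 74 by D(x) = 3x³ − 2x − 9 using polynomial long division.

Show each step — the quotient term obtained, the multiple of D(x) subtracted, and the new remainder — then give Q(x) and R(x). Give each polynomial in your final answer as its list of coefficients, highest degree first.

Step 1: lead(6x⁷ − 24x⁶ − 28x⁵ + 4x⁴ + 61x³ + 68x² + 74) ÷ lead(D) = 6x⁷ ÷ 3x³ = 2x⁴. Subtract (2x⁴)·D = 6x⁷ − 4x⁵ − 18x⁴. Remainder: −24x⁶ − 24x⁵ + 22x⁴ + 61x³ + 68x² + 74.
Step 2: lead(−24x⁶ − 24x⁵ + 22x⁴ + 61x³ + 68x² + 74) ÷ lead(D) = −24x⁶ ÷ 3x³ = −8x³. Subtract (−8x³)·D = −24x⁶ + 16x⁴ + 72x³. Remainder: −24x⁵ + 6x⁴ − 11x³ + 68x² + 74.
Step 3: lead(−24x⁵ + 6x⁴ − 11x³ + 68x² + 74) ÷ lead(D) = −24x⁵ ÷ 3x³ = −8x². Subtract (−8x²)·D = −24x⁵ + 16x³ + 72x². Remainder: 6x⁴ − 27x³ − 4x² + 74.
Step 4: lead(6x⁴ − 27x³ − 4x² + 74) ÷ lead(D) = 6x⁴ ÷ 3x³ = 2x. Subtract (2x)·D = 6x⁴ − 4x² − 18x. Remainder: −27x³ + 18x + 74.
Step 5: lead(−27x³ + 18x + 74) ÷ lead(D) = −27x³ ÷ 3x³ = −9. Subtract (−9)·D = −27x³ + 18x + 81. Remainder: −7.

Q = [2, -8, -8, 2, -9]; R = [-7]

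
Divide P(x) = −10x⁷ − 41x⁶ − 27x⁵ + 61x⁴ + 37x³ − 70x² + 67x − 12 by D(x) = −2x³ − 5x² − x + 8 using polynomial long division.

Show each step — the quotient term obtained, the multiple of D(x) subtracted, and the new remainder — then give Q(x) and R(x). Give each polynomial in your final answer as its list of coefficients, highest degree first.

Q = [5, 8, -9, 8, -2]; R = [1, 4]

Step 1: lead(−10x⁷ − 41x⁶ − 27x⁵ + 61x⁴ + 37x³ − 70x² + 67x − 12) ÷ lead(D) = −10x⁷ ÷ −2x³ = 5x⁴. Subtract (5x⁴)·D = −10x⁷ − 25x⁶ − 5x⁵ + 40x⁴. Remainder: −16x⁶ − 22x⁵ + 21x⁴ + 37x³ − 70x² + 67x − 12.
Step 2: lead(−16x⁶ − 22x⁵ + 21x⁴ + 37x³ − 70x² + 67x − 12) ÷ lead(D) = −16x⁶ ÷ −2x³ = 8x³. Subtract (8x³)·D = −16x⁶ − 40x⁵ − 8x⁴ + 64x³. Remainder: 18x⁵ + 29x⁴ − 27x³ − 70x² + 67x − 12.
Step 3: lead(18x⁵ + 29x⁴ − 27x³ − 70x² + 67x − 12) ÷ lead(D) = 18x⁵ ÷ −2x³ = −9x². Subtract (−9x²)·D = 18x⁵ + 45x⁴ + 9x³ − 72x². Remainder: −16x⁴ − 36x³ + 2x² + 67x − 12.
Step 4: lead(−16x⁴ − 36x³ + 2x² + 67x − 12) ÷ lead(D) = −16x⁴ ÷ −2x³ = 8x. Subtract (8x)·D = −16x⁴ − 40x³ − 8x² + 64x. Remainder: 4x³ + 10x² + 3x − 12.
Step 5: lead(4x³ + 10x² + 3x − 12) ÷ lead(D) = 4x³ ÷ −2x³ = −2. Subtract (−2)·D = 4x³ + 10x² + 2x − 16. Remainder: x + 4.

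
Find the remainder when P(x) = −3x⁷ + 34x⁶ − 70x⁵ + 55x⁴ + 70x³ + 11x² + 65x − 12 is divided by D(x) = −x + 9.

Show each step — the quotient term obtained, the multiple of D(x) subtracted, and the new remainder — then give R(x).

Step 1: lead(−3x⁷ + 34x⁶ − 70x⁵ + 55x⁴ + 70x³ + 11x² + 65x − 12) ÷ lead(D) = −3x⁷ ÷ −x = 3x⁶. Subtract (3x⁶)·D = −3x⁷ + 27x⁶. Remainder: 7x⁶ − 70x⁵ + 55x⁴ + 70x³ + 11x² + 65x − 12.
Step 2: lead(7x⁶ − 70x⁵ + 55x⁴ + 70x³ + 11x² + 65x − 12) ÷ lead(D) = 7x⁶ ÷ −x = −7x⁵. Subtract (−7x⁵)·D = 7x⁶ − 63x⁵. Remainder: −7x⁵ + 55x⁴ + 70x³ + 11x² + 65x − 12.
Step 3: lead(−7x⁵ + 55x⁴ + 70x³ + 11x² + 65x − 12) ÷ lead(D) = −7x⁵ ÷ −x = 7x⁴. Subtract (7x⁴)·D = −7x⁵ + 63x⁴. Remainder: −8x⁴ + 70x³ + 11x² + 65x − 12.
Step 4: lead(−8x⁴ + 70x³ + 11x² + 65x − 12) ÷ lead(D) = −8x⁴ ÷ −x = 8x³. Subtract (8x³)·D = −8x⁴ + 72x³. Remainder: −2x³ + 11x² + 65x − 12.
Step 5: lead(−2x³ + 11x² + 65x − 12) ÷ lead(D) = −2x³ ÷ −x = 2x². Subtract (2x²)·D = −2x³ + 18x². Remainder: −7x² + 65x − 12.
Step 6: lead(−7x² + 65x − 12) ÷ lead(D) = −7x² ÷ −x = 7x. Subtract (7x)·D = −7x² + 63x. Remainder: 2x − 12.
Step 7: lead(2x − 12) ÷ lead(D) = 2x ÷ −x = −2. Subtract (−2)·D = 2x − 18. Remainder: 6.

R(x) = 6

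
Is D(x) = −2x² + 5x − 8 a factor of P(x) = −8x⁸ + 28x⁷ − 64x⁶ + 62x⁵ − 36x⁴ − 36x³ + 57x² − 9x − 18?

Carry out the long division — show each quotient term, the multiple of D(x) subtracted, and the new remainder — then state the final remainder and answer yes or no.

Step 1: lead(−8x⁸ + 28x⁷ − 64x⁶ + 62x⁵ − 36x⁴ − 36x³ + 57x² − 9x − 18) ÷ lead(D) = −8x⁸ ÷ −2x² = 4x⁶. Subtract (4x⁶)·D = −8x⁸ + 20x⁷ − 32x⁶. Remainder: 8x⁷ − 32x⁶ + 62x⁵ − 36x⁴ − 36x³ + 57x² − 9x − 18.
Step 2: lead(8x⁷ − 32x⁶ + 62x⁵ − 36x⁴ − 36x³ + 57x² − 9x − 18) ÷ lead(D) = 8x⁷ ÷ −2x² = −4x⁵. Subtract (−4x⁵)·D = 8x⁷ − 20x⁶ + 32x⁵. Remainder: −12x⁶ + 30x⁵ − 36x⁴ − 36x³ + 57x² − 9x − 18.
Step 3: lead(−12x⁶ + 30x⁵ − 36x⁴ − 36x³ + 57x² − 9x − 18) ÷ lead(D) = −12x⁶ ÷ −2x² = 6x⁴. Subtract (6x⁴)·D = −12x⁶ + 30x⁵ − 48x⁴. Remainder: 12x⁴ − 36x³ + 57x² − 9x − 18.
Step 4: lead(12x⁴ − 36x³ + 57x² − 9x − 18) ÷ lead(D) = 12x⁴ ÷ −2x² = −6x². Subtract (−6x²)·D = 12x⁴ − 30x³ + 48x². Remainder: −6x³ + 9x² − 9x − 18.
Step 5: lead(−6x³ + 9x² − 9x − 18) ÷ lead(D) = −6x³ ÷ −2x² = 3x. Subtract (3x)·D = −6x³ + 15x² − 24x. Remainder: −6x² + 15x − 18.
Step 6: lead(−6x² + 15x − 18) ÷ lead(D) = −6x² ÷ −2x² = 3. Subtract (3)·D = −6x² + 15x − 24. Remainder: 6.

R(x) = 6, so D(x) is not a factor of P(x). no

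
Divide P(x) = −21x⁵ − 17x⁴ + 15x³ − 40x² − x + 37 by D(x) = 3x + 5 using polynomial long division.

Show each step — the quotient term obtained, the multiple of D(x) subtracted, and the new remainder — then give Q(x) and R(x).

Step 1: lead(−21x⁵ − 17x⁴ + 15x³ − 40x² − x + 37) ÷ lead(D) = −21x⁵ ÷ 3x = −7x⁴. Subtract (−7x⁴)·D = −21x⁵ − 35x⁴. Remainder: 18x⁴ + 15x³ − 40x² − x + 37.
Step 2: lead(18x⁴ + 15x³ − 40x² − x + 37) ÷ lead(D) = 18x⁴ ÷ 3x = 6x³. Subtract (6x³)·D = 18x⁴ + 30x³. Remainder: −15x³ − 40x² − x + 37.
Step 3: lead(−15x³ − 40x² − x + 37) ÷ lead(D) = −15x³ ÷ 3x = −5x². Subtract (−5x²)·D = −15x³ − 25x². Remainder: −15x² − x + 37.
Step 4: lead(−15x² − x + 37) ÷ lead(D) = −15x² ÷ 3x = −5x. Subtract (−5x)·D = −15x² − 25x. Remainder: 24x + 37.
Step 5: lead(24x + 37) ÷ lead(D) = 24x ÷ 3x = 8. Subtract (8)·D = 24x + 40. Remainder: −3.

Q(x) = −7x⁴ + 6x³ − 5x² − 5x + 8; R(x) = −3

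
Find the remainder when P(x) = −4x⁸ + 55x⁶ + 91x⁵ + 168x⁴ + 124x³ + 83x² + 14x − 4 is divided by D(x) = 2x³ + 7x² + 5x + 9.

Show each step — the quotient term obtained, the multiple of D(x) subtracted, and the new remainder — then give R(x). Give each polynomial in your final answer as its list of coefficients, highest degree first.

R = [-3, 5, -4]

Step 1: lead(−4x⁸ + 55x⁶ + 91x⁵ + 168x⁴ + 124x³ + 83x² + 14x − 4) ÷ lead(D) = −4x⁸ ÷ 2x³ = −2x⁵. Subtract (−2x⁵)·D = −4x⁸ − 14x⁷ − 10x⁶ − 18x⁵. Remainder: 14x⁷ + 65x⁶ + 109x⁵ + 168x⁴ + 124x³ + 83x² + 14x − 4.
Step 2: lead(14x⁷ + 65x⁶ + 109x⁵ + 168x⁴ + 124x³ + 83x² + 14x − 4) ÷ lead(D) = 14x⁷ ÷ 2x³ = 7x⁴. Subtract (7x⁴)·D = 14x⁷ + 49x⁶ + 35x⁵ + 63x⁴. Remainder: 16x⁶ + 74x⁵ + 105x⁴ + 124x³ + 83x² + 14x − 4.
Step 3: lead(16x⁶ + 74x⁵ + 105x⁴ + 124x³ + 83x² + 14x − 4) ÷ lead(D) = 16x⁶ ÷ 2x³ = 8x³. Subtract (8x³)·D = 16x⁶ + 56x⁵ + 40x⁴ + 72x³. Remainder: 18x⁵ + 65x⁴ + 52x³ + 83x² + 14x − 4.
Step 4: lead(18x⁵ + 65x⁴ + 52x³ + 83x² + 14x − 4) ÷ lead(D) = 18x⁵ ÷ 2x³ = 9x². Subtract (9x²)·D = 18x⁵ + 63x⁴ + 45x³ + 81x². Remainder: 2x⁴ + 7x³ + 2x² + 14x − 4.
Step 5: lead(2x⁴ + 7x³ + 2x² + 14x − 4) ÷ lead(D) = 2x⁴ ÷ 2x³ = x. Subtract (x)·D = 2x⁴ + 7x³ + 5x² + 9x. Remainder: −3x² + 5x − 4.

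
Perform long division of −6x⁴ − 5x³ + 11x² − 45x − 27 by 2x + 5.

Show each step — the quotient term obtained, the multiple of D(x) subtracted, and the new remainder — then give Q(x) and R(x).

Step 1: lead(−6x⁴ − 5x³ + 11x² − 45x − 27) ÷ lead(D) = −6x⁴ ÷ 2x = −3x³. Subtract (−3x³)·D = −6x⁴ − 15x³. Remainder: 10x³ + 11x² − 45x − 27.
Step 2: lead(10x³ + 11x² − 45x − 27) ÷ lead(D) = 10x³ ÷ 2x = 5x². Subtract (5x²)·D = 10x³ + 25x². Remainder: −14x² − 45x − 27.
Step 3: lead(−14x² − 45x − 27) ÷ lead(D) = −14x² ÷ 2x = −7x. Subtract (−7x)·D = −14x² − 35x. Remainder: −10x − 27.
Step 4: lead(−10x − 27) ÷ lead(D) = −10x ÷ 2x = −5. Subtract (−5)·D = −10x − 25. Remainder: −2.

Q(x) = −3x³ + 5x² − 7x − 5; R(x) = −2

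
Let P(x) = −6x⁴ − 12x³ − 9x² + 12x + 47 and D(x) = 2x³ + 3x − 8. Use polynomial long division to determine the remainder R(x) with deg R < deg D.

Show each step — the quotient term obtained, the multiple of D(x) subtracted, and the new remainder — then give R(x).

Step 1: lead(−6x⁴ − 12x³ − 9x² + 12x + 47) ÷ lead(D) = −6x⁴ ÷ 2x³ = −3x. Subtract (−3x)·D = −6x⁴ − 9x² + 24x. Remainder: −12x³ − 12x + 47.
Step 2: lead(−12x³ − 12x + 47) ÷ lead(D) = −12x³ ÷ 2x³ = −6. Subtract (−6)·D = −12x³ − 18x + 48. Remainder: 6x − 1.

R(x) = 6x − 1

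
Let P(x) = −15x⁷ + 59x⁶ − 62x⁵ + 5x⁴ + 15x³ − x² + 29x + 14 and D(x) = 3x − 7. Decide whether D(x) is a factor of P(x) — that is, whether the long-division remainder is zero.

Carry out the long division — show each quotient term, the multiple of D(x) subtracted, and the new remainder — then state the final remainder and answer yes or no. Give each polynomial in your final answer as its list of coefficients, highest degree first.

Step 1: lead(−15x⁷ + 59x⁶ − 62x⁵ + 5x⁴ + 15x³ − x² + 29x + 14) ÷ lead(D) = −15x⁷ ÷ 3x = −5x⁶. Subtract (−5x⁶)·D = −15x⁷ + 35x⁶. Remainder: 24x⁶ − 62x⁵ + 5x⁴ + 15x³ − x² + 29x + 14.
Step 2: lead(24x⁶ − 62x⁵ + 5x⁴ + 15x³ − x² + 29x + 14) ÷ lead(D) = 24x⁶ ÷ 3x = 8x⁵. Subtract (8x⁵)·D = 24x⁶ − 56x⁵. Remainder: −6x⁵ + 5x⁴ + 15x³ − x² + 29x + 14.
Step 3: lead(−6x⁵ + 5x⁴ + 15x³ − x² + 29x + 14) ÷ lead(D) = −6x⁵ ÷ 3x = −2x⁴. Subtract (−2x⁴)·D = −6x⁵ + 14x⁴. Remainder: −9x⁴ + 15x³ − x² + 29x + 14.
Step 4: lead(−9x⁴ + 15x³ − x² + 29x + 14) ÷ lead(D) = −9x⁴ ÷ 3x = −3x³. Subtract (−3x³)·D = −9x⁴ + 21x³. Remainder: −6x³ − x² + 29x + 14.
Step 5: lead(−6x³ − x² + 29x + 14) ÷ lead(D) = −6x³ ÷ 3x = −2x². Subtract (−2x²)·D = −6x³ + 14x². Remainder: −15x² + 29x + 14.
Step 6: lead(−15x² + 29x + 14) ÷ lead(D) = −15x² ÷ 3x = −5x. Subtract (−5x)·D = −15x² + 35x. Remainder: −6x + 14.
Step 7: lead(−6x + 14) ÷ lead(D) = −6x ÷ 3x = −2. Subtract (−2)·D = −6x + 14. Remainder: 0.

R = [0], so D(x) is a factor of P(x). yes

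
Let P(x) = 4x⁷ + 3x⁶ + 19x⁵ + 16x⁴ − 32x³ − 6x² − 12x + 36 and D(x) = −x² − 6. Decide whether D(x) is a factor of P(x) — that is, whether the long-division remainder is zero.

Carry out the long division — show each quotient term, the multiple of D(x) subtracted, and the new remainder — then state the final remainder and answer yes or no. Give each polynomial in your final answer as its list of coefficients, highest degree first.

R = [0], so D(x) is a factor of P(x). yes

Step 1: lead(4x⁷ + 3x⁶ + 19x⁵ + 16x⁴ − 32x³ − 6x² − 12x + 36) ÷ lead(D) = 4x⁷ ÷ −x² = −4x⁵. Subtract (−4x⁵)·D = 4x⁷ + 24x⁵. Remainder: 3x⁶ − 5x⁵ + 16x⁴ − 32x³ − 6x² − 12x + 36.
Step 2: lead(3x⁶ − 5x⁵ + 16x⁴ − 32x³ − 6x² − 12x + 36) ÷ lead(D) = 3x⁶ ÷ −x² = −3x⁴. Subtract (−3x⁴)·D = 3x⁶ + 18x⁴. Remainder: −5x⁵ − 2x⁴ − 32x³ − 6x² − 12x + 36.
Step 3: lead(−5x⁵ − 2x⁴ − 32x³ − 6x² − 12x + 36) ÷ lead(D) = −5x⁵ ÷ −x² = 5x³. Subtract (5x³)·D = −5x⁵ − 30x³. Remainder: −2x⁴ − 2x³ − 6x² − 12x + 36.
Step 4: lead(−2x⁴ − 2x³ − 6x² − 12x + 36) ÷ lead(D) = −2x⁴ ÷ −x² = 2x². Subtract (2x²)·D = −2x⁴ − 12x². Remainder: −2x³ + 6x² − 12x + 36.
Step 5: lead(−2x³ + 6x² − 12x + 36) ÷ lead(D) = −2x³ ÷ −x² = 2x. Subtract (2x)·D = −2x³ − 12x. Remainder: 6x² + 36.
Step 6: lead(6x² + 36) ÷ lead(D) = 6x² ÷ −x² = −6. Subtract (−6)·D = 6x² + 36. Remainder: 0.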